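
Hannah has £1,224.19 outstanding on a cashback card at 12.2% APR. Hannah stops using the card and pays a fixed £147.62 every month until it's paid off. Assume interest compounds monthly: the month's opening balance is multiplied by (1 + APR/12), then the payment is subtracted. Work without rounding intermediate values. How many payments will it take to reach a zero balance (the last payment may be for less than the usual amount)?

Monthly rate r = 12.2%/12 = 1.01667% = 0.0101667.
Recurrence: B ← B·(1+r) − £147.62.
Month 1: interest £12.45; balance after payment £1,089.02.
Month 2: interest £11.07; balance after payment £952.47.
Closed form: n = −ln(1 − rB₀/P)/ln(1+r) = −ln(0.91569)/ln(1.01017) ≈ 8.707, so the balance reaches zero during payment 9.

9 payments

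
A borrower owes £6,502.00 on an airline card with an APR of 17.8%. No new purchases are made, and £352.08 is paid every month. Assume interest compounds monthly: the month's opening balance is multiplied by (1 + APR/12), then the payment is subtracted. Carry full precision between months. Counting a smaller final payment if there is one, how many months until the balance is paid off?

Monthly rate r = 17.8%/12 = 1.48333% = 0.0148333.
Recurrence: B ← B·(1+r) − £352.08.
Month 1: interest £96.45; balance after payment £6,246.37.
Month 2: interest £92.65; balance after payment £5,986.94.
Closed form: n = −ln(1 − rB₀/P)/ln(1+r) = −ln(0.72607)/ln(1.01483) ≈ 21.740, so the balance reaches zero during payment 22.

22 payments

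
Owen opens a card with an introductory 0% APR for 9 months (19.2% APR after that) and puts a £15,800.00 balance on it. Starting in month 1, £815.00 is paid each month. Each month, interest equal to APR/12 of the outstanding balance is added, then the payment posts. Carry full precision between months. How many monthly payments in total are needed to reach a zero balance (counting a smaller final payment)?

Promo months 1–9 at r₀ = 0%/12 = 0; months 10+ at r₁ = 19.2%/12 = 0.016.
After month 9 (no interest yet): B = £15,800.00 − 9·£815.00 = £8,465.00.
Then at r₁ with £815.00/mo: n₂ = −ln(1 − r₁·B/P)/ln(1+r₁) ≈ 11.45 → 12 more payments.

21 payments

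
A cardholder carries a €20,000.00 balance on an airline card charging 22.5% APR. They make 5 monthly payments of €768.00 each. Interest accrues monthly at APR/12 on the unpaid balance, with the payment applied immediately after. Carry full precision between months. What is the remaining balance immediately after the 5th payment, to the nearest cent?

€17,959.92

Monthly rate r = 22.5%/12 = 1.875% = 0.01875.
Each month: B ← B·(1+r) − €768.00.
Month 1: interest €375.00; balance after payment €19,607.00.
Month 2: interest €367.63; balance after payment €19,206.63.
Month 3: interest €360.12; balance after payment €18,798.76.
Month 4: interest €352.48; balance after payment €18,383.23.
Month 5: interest €344.69; balance after payment €17,959.92.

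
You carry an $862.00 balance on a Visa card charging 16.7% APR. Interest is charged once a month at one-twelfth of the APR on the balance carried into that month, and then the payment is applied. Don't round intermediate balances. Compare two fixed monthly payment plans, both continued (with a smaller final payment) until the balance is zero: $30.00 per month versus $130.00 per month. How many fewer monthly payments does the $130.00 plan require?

29 fewer payments

Monthly rate r = 16.7%/12 = 1.39167% = 0.0139167.
At $30.00/mo: n = ⌈−ln(1 − rB₀/P)/ln(1+r)⌉ = 37 payments (last $28.37); total interest = total paid − $862.00 = $246.37.
At $130.00/mo: 8 payments (last $0.68); total interest $48.68.
Payments saved = 37 − 8 = 29.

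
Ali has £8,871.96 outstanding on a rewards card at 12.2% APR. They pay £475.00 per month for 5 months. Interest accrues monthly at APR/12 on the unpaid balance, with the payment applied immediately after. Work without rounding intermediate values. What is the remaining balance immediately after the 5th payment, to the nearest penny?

Monthly rate r = 12.2%/12 = 1.01667% = 0.0101667.
Each month: B ← B·(1+r) − £475.00.
Month 1: interest £90.20; balance after payment £8,487.16.
Month 2: interest £86.29; balance after payment £8,098.44.
Month 3: interest £82.33; balance after payment £7,705.78.
Month 4: interest £78.34; balance after payment £7,309.12.
Month 5: interest £74.31; balance after payment £6,908.43.

£6,908.43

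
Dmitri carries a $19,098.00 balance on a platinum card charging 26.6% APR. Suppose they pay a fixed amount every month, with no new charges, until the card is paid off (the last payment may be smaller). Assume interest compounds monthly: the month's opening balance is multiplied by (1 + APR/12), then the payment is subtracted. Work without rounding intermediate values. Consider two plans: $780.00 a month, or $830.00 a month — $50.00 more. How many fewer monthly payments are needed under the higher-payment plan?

3 fewer payments

Monthly rate r = 26.6%/12 = 2.21667% = 0.0221667.
At $780.00/mo: n = ⌈−ln(1 − rB₀/P)/ln(1+r)⌉ = 36 payments (last $540.76); total interest = total paid − $19,098.00 = $8,742.76.
At $830.00/mo: 33 payments (last $451.24); total interest $7,913.24.
Payments saved = 36 − 33 = 3.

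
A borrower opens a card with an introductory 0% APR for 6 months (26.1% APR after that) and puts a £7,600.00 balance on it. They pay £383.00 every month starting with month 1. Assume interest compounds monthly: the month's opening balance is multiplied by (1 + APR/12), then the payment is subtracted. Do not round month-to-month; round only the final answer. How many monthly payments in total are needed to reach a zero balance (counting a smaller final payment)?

23 payments

Promo months 1–6 at r₀ = 0%/12 = 0; months 7+ at r₁ = 26.1%/12 = 0.02175.
After month 6 (no interest yet): B = £7,600.00 − 6·£383.00 = £5,302.00.
Then at r₁ with £383.00/mo: n₂ = −ln(1 − r₁·B/P)/ln(1+r₁) ≈ 16.65 → 17 more payments.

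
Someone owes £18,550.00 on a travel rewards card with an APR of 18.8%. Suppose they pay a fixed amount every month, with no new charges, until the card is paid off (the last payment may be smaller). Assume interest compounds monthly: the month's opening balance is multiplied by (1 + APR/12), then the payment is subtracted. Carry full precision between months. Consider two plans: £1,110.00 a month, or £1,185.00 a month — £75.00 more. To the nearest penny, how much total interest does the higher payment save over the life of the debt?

Monthly rate r = 18.8%/12 = 1.56667% = 0.0156667.
At £1,110.00/mo: n = ⌈−ln(1 − rB₀/P)/ln(1+r)⌉ = 20 payments (last £587.97); total interest = total paid − £18,550.00 = £3,127.97.
At £1,185.00/mo: 19 payments (last £118.97); total interest £2,898.97.
Interest saved = £3,127.97 − £2,898.97 = £229.00.

£229.00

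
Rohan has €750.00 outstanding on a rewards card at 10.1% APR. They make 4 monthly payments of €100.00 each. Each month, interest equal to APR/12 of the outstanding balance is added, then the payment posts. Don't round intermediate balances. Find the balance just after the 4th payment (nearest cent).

Monthly rate r = 10.1%/12 = 0.841667% = 0.00841667.
Each month: B ← B·(1+r) − €100.00.
Month 1: interest €6.31; balance after payment €656.31.
Month 2: interest €5.52; balance after payment €561.84.
Month 3: interest €4.73; balance after payment €466.57.
Month 4: interest €3.93; balance after payment €370.49.

€370.49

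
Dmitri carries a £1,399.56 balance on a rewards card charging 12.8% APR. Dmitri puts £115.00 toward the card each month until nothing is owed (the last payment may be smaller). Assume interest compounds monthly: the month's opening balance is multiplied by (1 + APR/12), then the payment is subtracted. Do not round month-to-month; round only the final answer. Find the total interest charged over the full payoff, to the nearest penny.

Monthly rate r = 12.8%/12 = 1.06667% = 0.0106667.
Payoff takes n = ⌈−ln(1 − rB₀/P)/ln(1+r)⌉ = ⌈13.105⌉ = 14 payments; the last is £12.16.
Total paid = 13·£115.00 + £12.16 = £1,507.16.
Total interest = total paid − principal = £1,507.16 − £1,399.56 = £107.60.

£107.60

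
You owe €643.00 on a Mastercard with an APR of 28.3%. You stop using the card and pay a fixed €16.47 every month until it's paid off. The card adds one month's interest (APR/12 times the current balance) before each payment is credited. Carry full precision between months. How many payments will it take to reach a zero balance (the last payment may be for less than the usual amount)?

Monthly rate r = 28.3%/12 = 2.35833% = 0.0235833.
Recurrence: B ← B·(1+r) − €16.47.
Month 1: interest €15.16; balance after payment €641.69.
Month 2: interest €15.13; balance after payment €640.36.
Closed form: n = −ln(1 − rB₀/P)/ln(1+r) = −ln(0.079291)/ln(1.02358) ≈ 108.738, so the balance reaches zero during payment 109.

109 months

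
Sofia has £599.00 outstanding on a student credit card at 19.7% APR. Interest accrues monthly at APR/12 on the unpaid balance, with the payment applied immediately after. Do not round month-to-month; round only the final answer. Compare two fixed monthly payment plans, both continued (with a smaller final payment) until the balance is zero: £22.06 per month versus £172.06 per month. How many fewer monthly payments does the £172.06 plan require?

33 fewer payments

Monthly rate r = 19.7%/12 = 1.64167% = 0.0164167.
At £22.06/mo: n = ⌈−ln(1 − rB₀/P)/ln(1+r)⌉ = 37 payments (last £5.41); total interest = total paid − £599.00 = £200.57.
At £172.06/mo: 4 payments (last £106.00); total interest £23.18.
Payments saved = 37 − 4 = 33.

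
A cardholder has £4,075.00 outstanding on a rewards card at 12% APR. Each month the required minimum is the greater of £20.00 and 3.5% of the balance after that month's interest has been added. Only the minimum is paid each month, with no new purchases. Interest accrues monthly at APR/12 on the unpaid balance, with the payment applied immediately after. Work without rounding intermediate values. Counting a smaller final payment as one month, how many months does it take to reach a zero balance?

Monthly rate r = 12%/12 = 1% = 0.01.
While 3.5% of the post-interest balance exceeds £20.00, each month B ← (B·(1+r))·(1 − 0.035), i.e. B shrinks by the factor (1+r)·0.965 = 0.97465.
This holds for months 1–77. Entering month 78 the balance is £564.26; 3.5% of the post-interest balance is now below £20.00, so the flat £20.00 minimum applies from here.
From month 78 a fixed £20.00 at rate r clears £564.26 in 34 more payments. Total: 77 + 34 = 111 months.

111 months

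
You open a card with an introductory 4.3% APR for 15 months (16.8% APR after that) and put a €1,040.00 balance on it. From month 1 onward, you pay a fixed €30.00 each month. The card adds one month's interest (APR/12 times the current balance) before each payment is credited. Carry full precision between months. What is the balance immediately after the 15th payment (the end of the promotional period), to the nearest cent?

€635.86

Promo months 1–15 at r₀ = 4.3%/12 = 0.00358333; months 16+ at r₁ = 16.8%/12 = 0.014.
After month 15: iterate B ← B·(1+r₀) − €30.00 for 15 months → €635.86.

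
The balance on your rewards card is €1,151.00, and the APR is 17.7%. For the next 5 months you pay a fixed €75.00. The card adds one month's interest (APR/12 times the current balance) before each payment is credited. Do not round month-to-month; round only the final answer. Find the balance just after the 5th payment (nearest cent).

€852.20

Monthly rate r = 17.7%/12 = 1.475% = 0.01475.
Each month: B ← B·(1+r) − €75.00.
Month 1: interest €16.98; balance after payment €1,092.98.
Month 2: interest €16.12; balance after payment €1,034.10.
Month 3: interest €15.25; balance after payment €974.35.
Month 4: interest €14.37; balance after payment €913.72.
Month 5: interest €13.48; balance after payment €852.20.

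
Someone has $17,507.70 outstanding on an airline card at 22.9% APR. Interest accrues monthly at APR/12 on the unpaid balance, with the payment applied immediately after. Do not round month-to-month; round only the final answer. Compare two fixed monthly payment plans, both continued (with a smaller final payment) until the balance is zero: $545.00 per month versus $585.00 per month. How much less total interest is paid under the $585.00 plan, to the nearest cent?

Monthly rate r = 22.9%/12 = 1.90833% = 0.0190833.
At $545.00/mo: n = ⌈−ln(1 − rB₀/P)/ln(1+r)⌉ = 51 payments (last $123.44); total interest = total paid − $17,507.70 = $9,865.74.
At $585.00/mo: 45 payments (last $459.66); total interest $8,691.96.
Interest saved = $9,865.74 − $8,691.96 = $1,173.78.

$1,173.78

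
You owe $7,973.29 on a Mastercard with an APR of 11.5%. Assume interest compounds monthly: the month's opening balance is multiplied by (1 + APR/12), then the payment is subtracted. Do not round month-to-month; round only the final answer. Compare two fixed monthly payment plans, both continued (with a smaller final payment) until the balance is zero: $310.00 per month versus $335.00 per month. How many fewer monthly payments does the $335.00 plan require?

2 fewer payments

Monthly rate r = 11.5%/12 = 0.958333% = 0.00958333.
At $310.00/mo: n = ⌈−ln(1 − rB₀/P)/ln(1+r)⌉ = 30 payments (last $208.81); total interest = total paid − $7,973.29 = $1,225.52.
At $335.00/mo: 28 payments (last $48.37); total interest $1,120.08.
Payments saved = 30 − 28 = 2.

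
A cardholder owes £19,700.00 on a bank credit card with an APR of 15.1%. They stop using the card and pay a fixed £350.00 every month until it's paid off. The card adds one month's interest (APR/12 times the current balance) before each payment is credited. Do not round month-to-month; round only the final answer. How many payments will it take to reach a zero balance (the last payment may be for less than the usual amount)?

99 months

Monthly rate r = 15.1%/12 = 1.25833% = 0.0125833.
Recurrence: B ← B·(1+r) − £350.00.
Month 1: interest £247.89; balance after payment £19,597.89.
Month 2: interest £246.61; balance after payment £19,494.50.
Closed form: n = −ln(1 − rB₀/P)/ln(1+r) = −ln(0.29174)/ln(1.01258) ≈ 98.514, so the balance reaches zero during payment 99.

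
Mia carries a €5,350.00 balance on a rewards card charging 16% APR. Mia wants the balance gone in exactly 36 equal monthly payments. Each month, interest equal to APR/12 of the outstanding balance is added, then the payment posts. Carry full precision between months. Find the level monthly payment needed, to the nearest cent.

€188.09

Monthly rate r = 16%/12 = 1.33333% = 0.0133333.
Level-payment amortization: P = B₀·r / (1 − (1+r)^(−n)) = 5350.00·0.0133333 / (1 − 1.01333^(−36)).
Denominator 1 − (1+r)^(−36) = 0.379250812.
P = 71.3333 / 0.379250812 ≈ 188.09.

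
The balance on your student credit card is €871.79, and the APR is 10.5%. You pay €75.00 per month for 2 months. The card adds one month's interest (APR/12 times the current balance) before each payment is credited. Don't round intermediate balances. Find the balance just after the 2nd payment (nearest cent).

Monthly rate r = 10.5%/12 = 0.875% = 0.00875.
Each month: B ← B·(1+r) − €75.00.
Month 1: interest €7.63; balance after payment €804.42.
Month 2: interest €7.04; balance after payment €736.46.

€736.46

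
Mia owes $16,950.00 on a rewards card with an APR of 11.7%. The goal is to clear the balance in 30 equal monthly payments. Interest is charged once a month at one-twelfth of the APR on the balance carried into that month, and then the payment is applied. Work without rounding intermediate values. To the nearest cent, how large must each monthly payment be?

Monthly rate r = 11.7%/12 = 0.975% = 0.00975.
Level-payment amortization: P = B₀·r / (1 − (1+r)^(−n)) = 16950.00·0.00975 / (1 − 1.00975^(−30)).
Denominator 1 − (1+r)^(−30) = 0.25254656.
P = 165.262 / 0.25254656 ≈ 654.38.

$654.38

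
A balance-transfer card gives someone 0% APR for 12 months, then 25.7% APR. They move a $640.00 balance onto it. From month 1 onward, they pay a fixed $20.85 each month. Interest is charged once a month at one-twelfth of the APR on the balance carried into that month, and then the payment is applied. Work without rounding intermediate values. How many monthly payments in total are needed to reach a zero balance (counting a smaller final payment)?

Promo months 1–12 at r₀ = 0%/12 = 0; months 13+ at r₁ = 25.7%/12 = 0.0214167.
After month 12 (no interest yet): B = $640.00 − 12·$20.85 = $389.80.
Then at r₁ with $20.85/mo: n₂ = −ln(1 − r₁·B/P)/ln(1+r₁) ≈ 24.14 → 25 more payments.

37 months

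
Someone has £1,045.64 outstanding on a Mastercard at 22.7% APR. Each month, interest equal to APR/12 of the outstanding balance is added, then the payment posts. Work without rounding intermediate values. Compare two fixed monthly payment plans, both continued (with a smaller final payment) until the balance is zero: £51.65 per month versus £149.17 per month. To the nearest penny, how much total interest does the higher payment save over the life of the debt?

£198.13

Monthly rate r = 22.7%/12 = 1.89167% = 0.0189167.
At £51.65/mo: n = ⌈−ln(1 − rB₀/P)/ln(1+r)⌉ = 26 payments (last £39.57); total interest = total paid − £1,045.64 = £285.18.
At £149.17/mo: 8 payments (last £88.50); total interest £87.05.
Interest saved = £285.18 − £87.05 = £198.13.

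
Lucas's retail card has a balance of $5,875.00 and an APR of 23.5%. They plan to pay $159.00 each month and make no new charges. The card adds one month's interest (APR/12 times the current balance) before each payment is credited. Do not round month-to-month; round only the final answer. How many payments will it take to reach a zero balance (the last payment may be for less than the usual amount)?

67 payments

Monthly rate r = 23.5%/12 = 1.95833% = 0.0195833.
Recurrence: B ← B·(1+r) − $159.00.
Month 1: interest $115.05; balance after payment $5,831.05.
Month 2: interest $114.19; balance after payment $5,786.24.
Closed form: n = −ln(1 − rB₀/P)/ln(1+r) = −ln(0.2764)/ln(1.01958) ≈ 66.304, so the balance reaches zero during payment 67.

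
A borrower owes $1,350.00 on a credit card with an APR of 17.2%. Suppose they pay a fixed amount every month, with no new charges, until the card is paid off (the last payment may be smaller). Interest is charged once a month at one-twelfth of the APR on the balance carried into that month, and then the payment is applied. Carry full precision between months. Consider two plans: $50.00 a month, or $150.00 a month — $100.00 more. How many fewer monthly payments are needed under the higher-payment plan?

Monthly rate r = 17.2%/12 = 1.43333% = 0.0143333.
At $50.00/mo: n = ⌈−ln(1 − rB₀/P)/ln(1+r)⌉ = 35 payments (last $19.47); total interest = total paid − $1,350.00 = $369.47.
At $150.00/mo: 10 payments (last $105.93); total interest $105.93.
Payments saved = 35 − 10 = 25.

25 fewer payments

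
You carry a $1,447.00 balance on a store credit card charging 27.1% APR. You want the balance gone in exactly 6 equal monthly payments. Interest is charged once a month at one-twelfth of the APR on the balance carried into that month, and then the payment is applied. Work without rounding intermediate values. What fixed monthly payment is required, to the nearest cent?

Monthly rate r = 27.1%/12 = 2.25833% = 0.0225833.
Level-payment amortization: P = B₀·r / (1 − (1+r)^(−n)) = 1447.00·0.0225833 / (1 − 1.02258^(−6)).
Denominator 1 − (1+r)^(−6) = 0.125403491.
P = 32.6781 / 0.125403491 ≈ 260.58.

$260.58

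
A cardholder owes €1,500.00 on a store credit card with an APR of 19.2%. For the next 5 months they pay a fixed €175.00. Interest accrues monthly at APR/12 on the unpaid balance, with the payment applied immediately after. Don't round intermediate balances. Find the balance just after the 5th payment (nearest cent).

Monthly rate r = 19.2%/12 = 1.6% = 0.016.
Each month: B ← B·(1+r) − €175.00.
Month 1: interest €24.00; balance after payment €1,349.00.
Month 2: interest €21.58; balance after payment €1,195.58.
Month 3: interest €19.13; balance after payment €1,039.71.
Month 4: interest €16.64; balance after payment €881.35.
Month 5: interest €14.10; balance after payment €720.45.

€720.45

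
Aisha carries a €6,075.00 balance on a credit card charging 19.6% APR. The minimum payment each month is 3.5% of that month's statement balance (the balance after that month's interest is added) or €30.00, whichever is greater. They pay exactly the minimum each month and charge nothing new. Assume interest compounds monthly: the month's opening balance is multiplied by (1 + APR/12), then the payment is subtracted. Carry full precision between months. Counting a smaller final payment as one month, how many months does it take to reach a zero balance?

140 months

Monthly rate r = 19.6%/12 = 1.63333% = 0.0163333.
While 3.5% of the post-interest balance exceeds €30.00, each month B ← (B·(1+r))·(1 − 0.035), i.e. B shrinks by the factor (1+r)·0.965 = 0.98076.
This holds for months 1–102. Entering month 103 the balance is €837.57; 3.5% of the post-interest balance is now below €30.00, so the flat €30.00 minimum applies from here.
From month 103 a fixed €30.00 at rate r clears €837.57 in 38 more payments. Total: 102 + 38 = 140 months.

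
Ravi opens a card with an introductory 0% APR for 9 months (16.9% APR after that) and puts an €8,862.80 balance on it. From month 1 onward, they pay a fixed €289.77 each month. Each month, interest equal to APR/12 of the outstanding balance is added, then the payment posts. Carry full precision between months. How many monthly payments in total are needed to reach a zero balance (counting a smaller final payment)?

Promo months 1–9 at r₀ = 0%/12 = 0; months 10+ at r₁ = 16.9%/12 = 0.0140833.
After month 9 (no interest yet): B = €8,862.80 − 9·€289.77 = €6,254.87.
Then at r₁ with €289.77/mo: n₂ = −ln(1 − r₁·B/P)/ln(1+r₁) ≈ 25.91 → 26 more payments.

35 months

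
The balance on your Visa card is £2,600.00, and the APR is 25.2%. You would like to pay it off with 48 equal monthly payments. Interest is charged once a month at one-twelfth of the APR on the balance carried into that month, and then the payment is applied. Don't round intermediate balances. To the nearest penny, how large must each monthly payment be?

Monthly rate r = 25.2%/12 = 2.1% = 0.021.
Level-payment amortization: P = B₀·r / (1 − (1+r)^(−n)) = 2600.00·0.021 / (1 − 1.021^(−48)).
Denominator 1 − (1+r)^(−48) = 0.631222531.
P = 54.6 / 0.631222531 ≈ 86.50.

£86.50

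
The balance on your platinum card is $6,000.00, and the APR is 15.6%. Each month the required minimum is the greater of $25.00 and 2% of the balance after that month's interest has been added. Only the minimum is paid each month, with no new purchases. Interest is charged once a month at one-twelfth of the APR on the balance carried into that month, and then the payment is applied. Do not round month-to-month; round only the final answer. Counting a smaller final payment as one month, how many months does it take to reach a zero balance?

297 months

Monthly rate r = 15.6%/12 = 1.3% = 0.013.
While 2% of the post-interest balance exceeds $25.00, each month B ← (B·(1+r))·(1 − 0.02), i.e. B shrinks by the factor (1+r)·0.98 = 0.99274.
This holds for months 1–218. Entering month 219 the balance is $1,225.45; 2% of the post-interest balance is now below $25.00, so the flat $25.00 minimum applies from here.
From month 219 a fixed $25.00 at rate r clears $1,225.45 in 79 more payments. Total: 218 + 79 = 297 months.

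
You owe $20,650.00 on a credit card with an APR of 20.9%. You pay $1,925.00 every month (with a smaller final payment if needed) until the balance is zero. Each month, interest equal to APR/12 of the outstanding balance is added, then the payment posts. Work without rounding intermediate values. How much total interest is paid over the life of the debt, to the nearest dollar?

$2,408

Monthly rate r = 20.9%/12 = 1.74167% = 0.0174167.
Payoff takes n = ⌈−ln(1 − rB₀/P)/ln(1+r)⌉ = ⌈11.978⌉ = 12 payments; the last is $1,882.81.
Total paid = 11·$1,925.00 + $1,882.81 = $23,057.81.
Total interest = total paid − principal = $23,057.81 − $20,650.00 = $2,407.81.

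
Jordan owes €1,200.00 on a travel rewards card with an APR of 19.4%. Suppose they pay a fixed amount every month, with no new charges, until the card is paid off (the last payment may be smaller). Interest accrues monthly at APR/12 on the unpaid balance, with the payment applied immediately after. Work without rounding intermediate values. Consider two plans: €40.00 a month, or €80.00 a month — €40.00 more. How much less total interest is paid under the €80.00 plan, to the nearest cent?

Monthly rate r = 19.4%/12 = 1.61667% = 0.0161667.
At €40.00/mo: n = ⌈−ln(1 − rB₀/P)/ln(1+r)⌉ = 42 payments (last €15.18); total interest = total paid − €1,200.00 = €455.18.
At €80.00/mo: 18 payments (last €25.56); total interest €185.56.
Interest saved = €455.18 − €185.56 = €269.62.

€269.62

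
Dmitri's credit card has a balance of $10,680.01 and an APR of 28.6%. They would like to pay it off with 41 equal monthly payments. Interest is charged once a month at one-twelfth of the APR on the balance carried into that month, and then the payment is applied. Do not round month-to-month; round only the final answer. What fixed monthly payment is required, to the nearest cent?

$411.02

Monthly rate r = 28.6%/12 = 2.38333% = 0.0238333.
Level-payment amortization: P = B₀·r / (1 − (1+r)^(−n)) = 10680.01·0.0238333 / (1 − 1.02383^(−41)).
Denominator 1 − (1+r)^(−41) = 0.619284869.
P = 254.54 / 0.619284869 ≈ 411.02.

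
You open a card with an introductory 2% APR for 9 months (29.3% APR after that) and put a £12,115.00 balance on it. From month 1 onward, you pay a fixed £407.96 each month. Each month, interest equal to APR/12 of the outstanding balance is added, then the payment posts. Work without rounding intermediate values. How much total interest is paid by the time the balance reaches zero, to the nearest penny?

£3,787.63

Promo months 1–9 at r₀ = 2%/12 = 0.00166667; months 10+ at r₁ = 29.3%/12 = 0.0244167.
After month 9: iterate B ← B·(1+r₀) − £407.96 for 9 months → £8,601.73.
Then at r₁ with £407.96/mo: n₂ = −ln(1 − r₁·B/P)/ln(1+r₁) ≈ 29.98 → 30 more payments.
Total paid = 38·£407.96 + £400.15 = £15,902.63; interest = £15,902.63 − £12,115.00 = £3,787.63.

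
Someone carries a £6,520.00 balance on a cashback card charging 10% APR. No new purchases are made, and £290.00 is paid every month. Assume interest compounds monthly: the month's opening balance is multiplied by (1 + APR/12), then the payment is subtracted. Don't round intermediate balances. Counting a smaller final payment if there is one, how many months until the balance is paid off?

Monthly rate r = 10%/12 = 0.833333% = 0.00833333.
Recurrence: B ← B·(1+r) − £290.00.
Month 1: interest £54.33; balance after payment £6,284.33.
Month 2: interest £52.37; balance after payment £6,046.70.
Closed form: n = −ln(1 − rB₀/P)/ln(1+r) = −ln(0.81264)/ln(1.00833) ≈ 24.999, so the balance reaches zero during payment 25.

25 payments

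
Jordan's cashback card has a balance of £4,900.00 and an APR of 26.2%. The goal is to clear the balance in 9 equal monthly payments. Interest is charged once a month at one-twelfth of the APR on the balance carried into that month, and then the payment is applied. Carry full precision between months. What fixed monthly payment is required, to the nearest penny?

Monthly rate r = 26.2%/12 = 2.18333% = 0.0218333.
Level-payment amortization: P = B₀·r / (1 − (1+r)^(−n)) = 4900.00·0.0218333 / (1 − 1.02183^(−9)).
Denominator 1 − (1+r)^(−9) = 0.176659634.
P = 106.983 / 0.176659634 ≈ 605.59.

£605.59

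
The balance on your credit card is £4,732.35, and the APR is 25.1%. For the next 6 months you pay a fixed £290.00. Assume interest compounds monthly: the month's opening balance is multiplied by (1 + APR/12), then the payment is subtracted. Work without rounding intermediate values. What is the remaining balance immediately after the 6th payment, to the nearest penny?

Monthly rate r = 25.1%/12 = 2.09167% = 0.0209167.
Each month: B ← B·(1+r) − £290.00.
Month 1: interest £98.98; balance after payment £4,541.33.
Month 2: interest £94.99; balance after payment £4,346.32.
Month 3: interest £90.91; balance after payment £4,147.24.
Month 4: interest £86.75; balance after payment £3,943.98.
Month 5: interest £82.49; balance after payment £3,736.48.
Month 6: interest £78.15; balance after payment £3,524.63.

£3,524.63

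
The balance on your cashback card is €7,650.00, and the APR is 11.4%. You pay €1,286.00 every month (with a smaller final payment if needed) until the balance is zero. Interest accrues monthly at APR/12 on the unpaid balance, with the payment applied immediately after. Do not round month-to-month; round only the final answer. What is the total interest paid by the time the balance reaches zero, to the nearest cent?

€262.80

Monthly rate r = 11.4%/12 = 0.95% = 0.0095.
Payoff takes n = ⌈−ln(1 − rB₀/P)/ln(1+r)⌉ = ⌈6.152⌉ = 7 payments; the last is €196.80.
Total paid = 6·€1,286.00 + €196.80 = €7,912.80.
Total interest = total paid − principal = €7,912.80 − €7,650.00 = €262.80.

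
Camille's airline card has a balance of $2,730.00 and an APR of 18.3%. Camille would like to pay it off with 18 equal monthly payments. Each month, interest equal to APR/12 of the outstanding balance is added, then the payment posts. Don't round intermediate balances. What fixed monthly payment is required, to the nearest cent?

Monthly rate r = 18.3%/12 = 1.525% = 0.01525.
Level-payment amortization: P = B₀·r / (1 − (1+r)^(−n)) = 2730.00·0.01525 / (1 − 1.01525^(−18)).
Denominator 1 − (1+r)^(−18) = 0.238471725.
P = 41.6325 / 0.238471725 ≈ 174.58.

$174.58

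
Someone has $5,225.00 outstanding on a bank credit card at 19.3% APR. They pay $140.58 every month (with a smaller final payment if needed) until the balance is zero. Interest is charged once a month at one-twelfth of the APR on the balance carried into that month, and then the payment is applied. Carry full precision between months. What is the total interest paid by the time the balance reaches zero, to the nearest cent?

$2,799.52

Monthly rate r = 19.3%/12 = 1.60833% = 0.0160833.
Payoff takes n = ⌈−ln(1 − rB₀/P)/ln(1+r)⌉ = ⌈57.081⌉ = 58 payments; the last is $11.46.
Total paid = 57·$140.58 + $11.46 = $8,024.52.
Total interest = total paid − principal = $8,024.52 − $5,225.00 = $2,799.52.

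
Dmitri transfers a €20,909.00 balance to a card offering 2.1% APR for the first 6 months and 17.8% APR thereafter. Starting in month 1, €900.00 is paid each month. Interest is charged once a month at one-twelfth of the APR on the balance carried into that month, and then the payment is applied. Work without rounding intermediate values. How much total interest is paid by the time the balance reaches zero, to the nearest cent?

Promo months 1–6 at r₀ = 2.1%/12 = 0.00175; months 7+ at r₁ = 17.8%/12 = 0.0148333.
After month 6: iterate B ← B·(1+r₀) − €900.00 for 6 months → €15,705.83.
Then at r₁ with €900.00/mo: n₂ = −ln(1 − r₁·B/P)/ln(1+r₁) ≈ 20.34 → 21 more payments.
Total paid = 26·€900.00 + €311.48 = €23,711.48; interest = €23,711.48 − €20,909.00 = €2,802.48.

€2,802.48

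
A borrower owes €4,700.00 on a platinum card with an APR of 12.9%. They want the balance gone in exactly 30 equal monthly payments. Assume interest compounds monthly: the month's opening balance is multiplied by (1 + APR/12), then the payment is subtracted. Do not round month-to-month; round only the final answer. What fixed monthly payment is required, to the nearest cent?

Monthly rate r = 12.9%/12 = 1.075% = 0.01075.
Level-payment amortization: P = B₀·r / (1 − (1+r)^(−n)) = 4700.00·0.01075 / (1 − 1.01075^(−30)).
Denominator 1 − (1+r)^(−30) = 0.27441633.
P = 50.525 / 0.27441633 ≈ 184.12.

€184.12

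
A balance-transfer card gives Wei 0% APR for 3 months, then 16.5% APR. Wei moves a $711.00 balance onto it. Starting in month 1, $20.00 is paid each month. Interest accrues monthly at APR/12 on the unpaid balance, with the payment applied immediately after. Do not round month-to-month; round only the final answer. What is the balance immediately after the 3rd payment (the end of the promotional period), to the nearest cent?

$651.00

Promo months 1–3 at r₀ = 0%/12 = 0; months 4+ at r₁ = 16.5%/12 = 0.01375.
After month 3 (no interest yet): B = $711.00 − 3·$20.00 = $651.00.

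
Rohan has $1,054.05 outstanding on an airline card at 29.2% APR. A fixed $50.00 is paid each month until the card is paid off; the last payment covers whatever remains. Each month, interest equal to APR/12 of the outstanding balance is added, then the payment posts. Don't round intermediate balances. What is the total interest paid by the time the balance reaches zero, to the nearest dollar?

$442

Monthly rate r = 29.2%/12 = 2.43333% = 0.0243333.
Payoff takes n = ⌈−ln(1 − rB₀/P)/ln(1+r)⌉ = ⌈29.924⌉ = 30 payments; the last is $46.24.
Total paid = 29·$50.00 + $46.24 = $1,496.24.
Total interest = total paid − principal = $1,496.24 − $1,054.05 = $442.19.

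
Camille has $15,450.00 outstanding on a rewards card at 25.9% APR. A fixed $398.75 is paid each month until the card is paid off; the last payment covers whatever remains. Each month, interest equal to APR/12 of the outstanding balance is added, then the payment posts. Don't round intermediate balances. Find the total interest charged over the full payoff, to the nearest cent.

Monthly rate r = 25.9%/12 = 2.15833% = 0.0215833.
Payoff takes n = ⌈−ln(1 − rB₀/P)/ln(1+r)⌉ = ⌈84.741⌉ = 85 payments; the last is $296.27.
Total paid = 84·$398.75 + $296.27 = $33,791.27.
Total interest = total paid − principal = $33,791.27 − $15,450.00 = $18,341.27.

$18,341.27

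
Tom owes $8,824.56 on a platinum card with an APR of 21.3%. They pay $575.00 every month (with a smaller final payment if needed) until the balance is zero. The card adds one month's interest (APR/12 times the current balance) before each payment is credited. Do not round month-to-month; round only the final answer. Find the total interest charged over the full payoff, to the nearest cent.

Monthly rate r = 21.3%/12 = 1.775% = 0.01775.
Payoff takes n = ⌈−ln(1 − rB₀/P)/ln(1+r)⌉ = ⌈18.075⌉ = 19 payments; the last is $43.51.
Total paid = 18·$575.00 + $43.51 = $10,393.51.
Total interest = total paid − principal = $10,393.51 − $8,824.56 = $1,568.95.

$1,568.95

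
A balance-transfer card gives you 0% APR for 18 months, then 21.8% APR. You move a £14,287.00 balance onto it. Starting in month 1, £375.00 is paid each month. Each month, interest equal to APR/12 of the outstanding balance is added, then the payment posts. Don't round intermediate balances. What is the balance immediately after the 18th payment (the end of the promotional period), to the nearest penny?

£7,537.00

Promo months 1–18 at r₀ = 0%/12 = 0; months 19+ at r₁ = 21.8%/12 = 0.0181667.
After month 18 (no interest yet): B = £14,287.00 − 18·£375.00 = £7,537.00.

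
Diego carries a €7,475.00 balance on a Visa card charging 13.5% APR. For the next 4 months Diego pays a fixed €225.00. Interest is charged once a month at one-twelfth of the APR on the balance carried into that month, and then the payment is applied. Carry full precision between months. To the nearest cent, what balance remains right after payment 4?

€6,901.79

Monthly rate r = 13.5%/12 = 1.125% = 0.01125.
Each month: B ← B·(1+r) − €225.00.
Month 1: interest €84.09; balance after payment €7,334.09.
Month 2: interest €82.51; balance after payment €7,191.60.
Month 3: interest €80.91; balance after payment €7,047.51.
Month 4: interest €79.28; balance after payment €6,901.79.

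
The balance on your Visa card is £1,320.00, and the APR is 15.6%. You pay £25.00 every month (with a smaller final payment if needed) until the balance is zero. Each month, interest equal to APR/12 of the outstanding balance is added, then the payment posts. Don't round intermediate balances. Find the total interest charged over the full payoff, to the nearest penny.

£924.56

Monthly rate r = 15.6%/12 = 1.3% = 0.013.
Payoff takes n = ⌈−ln(1 − rB₀/P)/ln(1+r)⌉ = ⌈89.781⌉ = 90 payments; the last is £19.56.
Total paid = 89·£25.00 + £19.56 = £2,244.56.
Total interest = total paid − principal = £2,244.56 − £1,320.00 = £924.56.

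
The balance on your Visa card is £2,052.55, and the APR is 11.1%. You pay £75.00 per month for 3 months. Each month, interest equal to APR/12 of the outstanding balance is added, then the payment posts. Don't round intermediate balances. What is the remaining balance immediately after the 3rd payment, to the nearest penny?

Monthly rate r = 11.1%/12 = 0.925% = 0.00925.
Each month: B ← B·(1+r) − £75.00.
Month 1: interest £18.99; balance after payment £1,996.54.
Month 2: interest £18.47; balance after payment £1,940.00.
Month 3: interest £17.95; balance after payment £1,882.95.

£1,882.95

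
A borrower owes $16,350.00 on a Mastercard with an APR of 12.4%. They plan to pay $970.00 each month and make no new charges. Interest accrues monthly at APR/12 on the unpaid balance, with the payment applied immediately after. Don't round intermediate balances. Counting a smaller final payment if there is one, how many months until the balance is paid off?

19 months

Monthly rate r = 12.4%/12 = 1.03333% = 0.0103333.
Recurrence: B ← B·(1+r) − $970.00.
Month 1: interest $168.95; balance after payment $15,548.95.
Month 2: interest $160.67; balance after payment $14,739.62.
Closed form: n = −ln(1 − rB₀/P)/ln(1+r) = −ln(0.82582)/ln(1.01033) ≈ 18.615, so the balance reaches zero during payment 19.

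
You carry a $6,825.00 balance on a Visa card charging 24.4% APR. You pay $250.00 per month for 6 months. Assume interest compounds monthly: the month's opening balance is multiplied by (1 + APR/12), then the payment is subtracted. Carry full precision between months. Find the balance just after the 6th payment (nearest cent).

Monthly rate r = 24.4%/12 = 2.03333% = 0.0203333.
Each month: B ← B·(1+r) − $250.00.
Month 1: interest $138.77; balance after payment $6,713.77.
Month 2: interest $136.51; balance after payment $6,600.29.
Month 3: interest $134.21; balance after payment $6,484.49.
Month 4: interest $131.85; balance after payment $6,366.35.
Month 5: interest $129.45; balance after payment $6,245.79.
Month 6: interest $127.00; balance after payment $6,122.79.

$6,122.79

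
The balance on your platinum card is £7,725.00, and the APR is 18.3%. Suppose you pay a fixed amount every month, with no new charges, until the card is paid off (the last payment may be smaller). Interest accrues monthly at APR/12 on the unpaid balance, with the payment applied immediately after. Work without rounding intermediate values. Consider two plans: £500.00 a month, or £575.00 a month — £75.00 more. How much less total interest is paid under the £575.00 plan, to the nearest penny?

£166.27

Monthly rate r = 18.3%/12 = 1.525% = 0.01525.
At £500.00/mo: n = ⌈−ln(1 − rB₀/P)/ln(1+r)⌉ = 18 payments (last £376.90); total interest = total paid − £7,725.00 = £1,151.90.
At £575.00/mo: 16 payments (last £85.63); total interest £985.63.
Interest saved = £1,151.90 − £985.63 = £166.27.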